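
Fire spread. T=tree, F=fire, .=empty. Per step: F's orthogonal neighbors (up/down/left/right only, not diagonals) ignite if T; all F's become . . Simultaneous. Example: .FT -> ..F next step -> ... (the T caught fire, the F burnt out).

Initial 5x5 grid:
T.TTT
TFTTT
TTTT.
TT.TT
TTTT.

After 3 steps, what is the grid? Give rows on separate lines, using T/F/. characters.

Step 1: 3 trees catch fire, 1 burn out
  T.TTT
  F.FTT
  TFTT.
  TT.TT
  TTTT.
Step 2: 6 trees catch fire, 3 burn out
  F.FTT
  ...FT
  F.FT.
  TF.TT
  TTTT.
Step 3: 5 trees catch fire, 6 burn out
  ...FT
  ....F
  ...F.
  F..TT
  TFTT.

...FT
....F
...F.
F..TT
TFTT.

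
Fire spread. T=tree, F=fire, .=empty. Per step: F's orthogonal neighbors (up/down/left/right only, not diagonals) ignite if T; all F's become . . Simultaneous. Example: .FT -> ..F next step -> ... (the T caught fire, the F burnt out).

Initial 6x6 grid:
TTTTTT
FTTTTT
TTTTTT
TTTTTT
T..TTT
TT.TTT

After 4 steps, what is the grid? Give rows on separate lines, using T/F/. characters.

Step 1: 3 trees catch fire, 1 burn out
  FTTTTT
  .FTTTT
  FTTTTT
  TTTTTT
  T..TTT
  TT.TTT
Step 2: 4 trees catch fire, 3 burn out
  .FTTTT
  ..FTTT
  .FTTTT
  FTTTTT
  T..TTT
  TT.TTT
Step 3: 5 trees catch fire, 4 burn out
  ..FTTT
  ...FTT
  ..FTTT
  .FTTTT
  F..TTT
  TT.TTT
Step 4: 5 trees catch fire, 5 burn out
  ...FTT
  ....FT
  ...FTT
  ..FTTT
  ...TTT
  FT.TTT

...FTT
....FT
...FTT
..FTTT
...TTT
FT.TTT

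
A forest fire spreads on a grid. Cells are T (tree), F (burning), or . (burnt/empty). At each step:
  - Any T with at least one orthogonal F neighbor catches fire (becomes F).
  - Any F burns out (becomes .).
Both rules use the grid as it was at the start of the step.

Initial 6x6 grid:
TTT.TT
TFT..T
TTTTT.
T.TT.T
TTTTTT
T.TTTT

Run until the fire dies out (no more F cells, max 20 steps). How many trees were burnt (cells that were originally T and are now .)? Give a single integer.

Step 1: +4 fires, +1 burnt (F count now 4)
Step 2: +4 fires, +4 burnt (F count now 4)
Step 3: +3 fires, +4 burnt (F count now 3)
Step 4: +4 fires, +3 burnt (F count now 4)
Step 5: +4 fires, +4 burnt (F count now 4)
Step 6: +2 fires, +4 burnt (F count now 2)
Step 7: +2 fires, +2 burnt (F count now 2)
Step 8: +2 fires, +2 burnt (F count now 2)
Step 9: +0 fires, +2 burnt (F count now 0)
Fire out after step 9
Initially T: 28, now '.': 33
Total burnt (originally-T cells now '.'): 25

Answer: 25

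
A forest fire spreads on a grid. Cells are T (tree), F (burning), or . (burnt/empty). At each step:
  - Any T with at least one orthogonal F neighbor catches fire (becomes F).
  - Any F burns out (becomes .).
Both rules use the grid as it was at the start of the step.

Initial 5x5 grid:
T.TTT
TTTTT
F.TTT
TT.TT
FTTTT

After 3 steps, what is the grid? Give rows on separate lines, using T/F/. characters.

Step 1: 3 trees catch fire, 2 burn out
  T.TTT
  FTTTT
  ..TTT
  FT.TT
  .FTTT
Step 2: 4 trees catch fire, 3 burn out
  F.TTT
  .FTTT
  ..TTT
  .F.TT
  ..FTT
Step 3: 2 trees catch fire, 4 burn out
  ..TTT
  ..FTT
  ..TTT
  ...TT
  ...FT

..TTT
..FTT
..TTT
...TT
...FT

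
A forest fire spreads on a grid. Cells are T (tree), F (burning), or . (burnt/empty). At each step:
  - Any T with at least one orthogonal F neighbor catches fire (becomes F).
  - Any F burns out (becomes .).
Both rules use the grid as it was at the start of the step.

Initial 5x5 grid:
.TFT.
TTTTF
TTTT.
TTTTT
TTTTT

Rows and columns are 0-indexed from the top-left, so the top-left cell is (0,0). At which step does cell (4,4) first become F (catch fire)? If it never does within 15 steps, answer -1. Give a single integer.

Step 1: cell (4,4)='T' (+4 fires, +2 burnt)
Step 2: cell (4,4)='T' (+3 fires, +4 burnt)
Step 3: cell (4,4)='T' (+4 fires, +3 burnt)
Step 4: cell (4,4)='T' (+5 fires, +4 burnt)
Step 5: cell (4,4)='F' (+3 fires, +5 burnt)
  -> target ignites at step 5
Step 6: cell (4,4)='.' (+1 fires, +3 burnt)
Step 7: cell (4,4)='.' (+0 fires, +1 burnt)
  fire out at step 7

5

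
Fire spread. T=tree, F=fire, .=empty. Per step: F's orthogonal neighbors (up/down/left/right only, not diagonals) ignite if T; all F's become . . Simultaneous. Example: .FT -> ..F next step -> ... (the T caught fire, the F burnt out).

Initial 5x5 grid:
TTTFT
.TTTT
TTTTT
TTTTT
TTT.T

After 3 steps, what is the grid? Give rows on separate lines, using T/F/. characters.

Step 1: 3 trees catch fire, 1 burn out
  TTF.F
  .TTFT
  TTTTT
  TTTTT
  TTT.T
Step 2: 4 trees catch fire, 3 burn out
  TF...
  .TF.F
  TTTFT
  TTTTT
  TTT.T
Step 3: 5 trees catch fire, 4 burn out
  F....
  .F...
  TTF.F
  TTTFT
  TTT.T

F....
.F...
TTF.F
TTTFT
TTT.T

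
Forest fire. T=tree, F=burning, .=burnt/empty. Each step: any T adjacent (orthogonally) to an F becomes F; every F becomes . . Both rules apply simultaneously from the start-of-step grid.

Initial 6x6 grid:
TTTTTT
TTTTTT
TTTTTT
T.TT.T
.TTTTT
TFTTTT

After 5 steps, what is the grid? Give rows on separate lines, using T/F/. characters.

Step 1: 3 trees catch fire, 1 burn out
  TTTTTT
  TTTTTT
  TTTTTT
  T.TT.T
  .FTTTT
  F.FTTT
Step 2: 2 trees catch fire, 3 burn out
  TTTTTT
  TTTTTT
  TTTTTT
  T.TT.T
  ..FTTT
  ...FTT
Step 3: 3 trees catch fire, 2 burn out
  TTTTTT
  TTTTTT
  TTTTTT
  T.FT.T
  ...FTT
  ....FT
Step 4: 4 trees catch fire, 3 burn out
  TTTTTT
  TTTTTT
  TTFTTT
  T..F.T
  ....FT
  .....F
Step 5: 4 trees catch fire, 4 burn out
  TTTTTT
  TTFTTT
  TF.FTT
  T....T
  .....F
  ......

TTTTTT
TTFTTT
TF.FTT
T....T
.....F
......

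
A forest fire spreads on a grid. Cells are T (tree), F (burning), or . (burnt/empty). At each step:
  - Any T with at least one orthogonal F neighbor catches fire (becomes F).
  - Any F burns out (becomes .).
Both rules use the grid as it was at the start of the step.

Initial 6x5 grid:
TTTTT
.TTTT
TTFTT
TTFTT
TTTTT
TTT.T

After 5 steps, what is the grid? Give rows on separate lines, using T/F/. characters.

Step 1: 6 trees catch fire, 2 burn out
  TTTTT
  .TFTT
  TF.FT
  TF.FT
  TTFTT
  TTT.T
Step 2: 10 trees catch fire, 6 burn out
  TTFTT
  .F.FT
  F...F
  F...F
  TF.FT
  TTF.T
Step 3: 6 trees catch fire, 10 burn out
  TF.FT
  ....F
  .....
  .....
  F...F
  TF..T
Step 4: 4 trees catch fire, 6 burn out
  F...F
  .....
  .....
  .....
  .....
  F...F
Step 5: 0 trees catch fire, 4 burn out
  .....
  .....
  .....
  .....
  .....
  .....

.....
.....
.....
.....
.....
.....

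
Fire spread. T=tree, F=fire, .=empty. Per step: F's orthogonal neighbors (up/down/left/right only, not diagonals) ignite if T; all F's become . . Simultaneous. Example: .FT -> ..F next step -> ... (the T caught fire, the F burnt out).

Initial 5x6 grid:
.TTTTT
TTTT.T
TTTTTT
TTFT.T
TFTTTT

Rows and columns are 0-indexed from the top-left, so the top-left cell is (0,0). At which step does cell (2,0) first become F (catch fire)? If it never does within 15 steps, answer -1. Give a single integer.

Step 1: cell (2,0)='T' (+5 fires, +2 burnt)
Step 2: cell (2,0)='T' (+5 fires, +5 burnt)
Step 3: cell (2,0)='F' (+6 fires, +5 burnt)
  -> target ignites at step 3
Step 4: cell (2,0)='.' (+5 fires, +6 burnt)
Step 5: cell (2,0)='.' (+3 fires, +5 burnt)
Step 6: cell (2,0)='.' (+1 fires, +3 burnt)
Step 7: cell (2,0)='.' (+0 fires, +1 burnt)
  fire out at step 7

3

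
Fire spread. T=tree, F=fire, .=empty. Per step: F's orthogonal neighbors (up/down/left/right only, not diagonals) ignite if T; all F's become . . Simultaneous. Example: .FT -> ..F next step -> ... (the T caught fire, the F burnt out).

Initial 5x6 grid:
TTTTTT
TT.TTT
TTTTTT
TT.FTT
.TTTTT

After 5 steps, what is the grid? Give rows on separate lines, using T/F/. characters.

Step 1: 3 trees catch fire, 1 burn out
  TTTTTT
  TT.TTT
  TTTFTT
  TT..FT
  .TTFTT
Step 2: 6 trees catch fire, 3 burn out
  TTTTTT
  TT.FTT
  TTF.FT
  TT...F
  .TF.FT
Step 3: 6 trees catch fire, 6 burn out
  TTTFTT
  TT..FT
  TF...F
  TT....
  .F...F
Step 4: 6 trees catch fire, 6 burn out
  TTF.FT
  TF...F
  F.....
  TF....
  ......
Step 5: 4 trees catch fire, 6 burn out
  TF...F
  F.....
  ......
  F.....
  ......

TF...F
F.....
......
F.....
......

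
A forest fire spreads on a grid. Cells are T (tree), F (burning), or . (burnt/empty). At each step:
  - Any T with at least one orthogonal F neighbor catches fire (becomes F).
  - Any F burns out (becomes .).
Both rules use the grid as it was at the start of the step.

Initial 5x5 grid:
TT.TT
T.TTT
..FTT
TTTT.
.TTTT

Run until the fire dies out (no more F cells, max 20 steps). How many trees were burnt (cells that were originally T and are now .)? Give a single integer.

Step 1: +3 fires, +1 burnt (F count now 3)
Step 2: +5 fires, +3 burnt (F count now 5)
Step 3: +5 fires, +5 burnt (F count now 5)
Step 4: +2 fires, +5 burnt (F count now 2)
Step 5: +0 fires, +2 burnt (F count now 0)
Fire out after step 5
Initially T: 18, now '.': 22
Total burnt (originally-T cells now '.'): 15

Answer: 15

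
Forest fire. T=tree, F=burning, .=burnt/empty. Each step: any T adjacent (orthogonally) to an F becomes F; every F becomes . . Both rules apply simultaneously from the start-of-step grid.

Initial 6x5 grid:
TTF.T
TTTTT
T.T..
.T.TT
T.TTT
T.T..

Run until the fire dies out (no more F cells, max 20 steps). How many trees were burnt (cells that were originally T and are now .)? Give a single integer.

Step 1: +2 fires, +1 burnt (F count now 2)
Step 2: +4 fires, +2 burnt (F count now 4)
Step 3: +2 fires, +4 burnt (F count now 2)
Step 4: +2 fires, +2 burnt (F count now 2)
Step 5: +0 fires, +2 burnt (F count now 0)
Fire out after step 5
Initially T: 19, now '.': 21
Total burnt (originally-T cells now '.'): 10

Answer: 10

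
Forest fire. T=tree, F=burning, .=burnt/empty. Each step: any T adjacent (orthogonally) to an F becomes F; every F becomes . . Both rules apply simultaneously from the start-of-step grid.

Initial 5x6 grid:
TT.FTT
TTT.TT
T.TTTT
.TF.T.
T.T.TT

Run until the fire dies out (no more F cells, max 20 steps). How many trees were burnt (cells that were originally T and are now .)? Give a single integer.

Step 1: +4 fires, +2 burnt (F count now 4)
Step 2: +4 fires, +4 burnt (F count now 4)
Step 3: +3 fires, +4 burnt (F count now 3)
Step 4: +4 fires, +3 burnt (F count now 4)
Step 5: +3 fires, +4 burnt (F count now 3)
Step 6: +1 fires, +3 burnt (F count now 1)
Step 7: +0 fires, +1 burnt (F count now 0)
Fire out after step 7
Initially T: 20, now '.': 29
Total burnt (originally-T cells now '.'): 19

Answer: 19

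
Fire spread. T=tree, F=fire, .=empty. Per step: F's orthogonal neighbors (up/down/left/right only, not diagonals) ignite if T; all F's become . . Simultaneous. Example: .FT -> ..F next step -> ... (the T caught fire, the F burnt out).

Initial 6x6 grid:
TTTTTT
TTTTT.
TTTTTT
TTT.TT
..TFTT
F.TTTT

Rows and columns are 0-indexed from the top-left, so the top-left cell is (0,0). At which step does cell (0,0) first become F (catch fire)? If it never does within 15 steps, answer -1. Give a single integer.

Step 1: cell (0,0)='T' (+3 fires, +2 burnt)
Step 2: cell (0,0)='T' (+5 fires, +3 burnt)
Step 3: cell (0,0)='T' (+5 fires, +5 burnt)
Step 4: cell (0,0)='T' (+6 fires, +5 burnt)
Step 5: cell (0,0)='T' (+5 fires, +6 burnt)
Step 6: cell (0,0)='T' (+4 fires, +5 burnt)
Step 7: cell (0,0)='F' (+1 fires, +4 burnt)
  -> target ignites at step 7
Step 8: cell (0,0)='.' (+0 fires, +1 burnt)
  fire out at step 8

7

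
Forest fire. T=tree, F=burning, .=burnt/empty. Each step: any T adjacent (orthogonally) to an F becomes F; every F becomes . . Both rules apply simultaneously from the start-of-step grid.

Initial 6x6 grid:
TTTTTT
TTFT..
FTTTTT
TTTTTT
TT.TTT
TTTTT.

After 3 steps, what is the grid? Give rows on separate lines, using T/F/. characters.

Step 1: 7 trees catch fire, 2 burn out
  TTFTTT
  FF.F..
  .FFTTT
  FTTTTT
  TT.TTT
  TTTTT.
Step 2: 7 trees catch fire, 7 burn out
  FF.FTT
  ......
  ...FTT
  .FFTTT
  FT.TTT
  TTTTT.
Step 3: 5 trees catch fire, 7 burn out
  ....FT
  ......
  ....FT
  ...FTT
  .F.TTT
  FTTTT.

....FT
......
....FT
...FTT
.F.TTT
FTTTT.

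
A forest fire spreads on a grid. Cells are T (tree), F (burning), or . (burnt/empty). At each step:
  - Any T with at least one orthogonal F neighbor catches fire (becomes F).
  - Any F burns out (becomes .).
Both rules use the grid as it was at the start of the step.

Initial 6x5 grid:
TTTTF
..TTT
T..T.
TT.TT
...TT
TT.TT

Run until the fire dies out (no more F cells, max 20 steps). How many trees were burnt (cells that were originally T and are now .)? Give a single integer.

Answer: 14

Derivation:
Step 1: +2 fires, +1 burnt (F count now 2)
Step 2: +2 fires, +2 burnt (F count now 2)
Step 3: +3 fires, +2 burnt (F count now 3)
Step 4: +2 fires, +3 burnt (F count now 2)
Step 5: +2 fires, +2 burnt (F count now 2)
Step 6: +2 fires, +2 burnt (F count now 2)
Step 7: +1 fires, +2 burnt (F count now 1)
Step 8: +0 fires, +1 burnt (F count now 0)
Fire out after step 8
Initially T: 19, now '.': 25
Total burnt (originally-T cells now '.'): 14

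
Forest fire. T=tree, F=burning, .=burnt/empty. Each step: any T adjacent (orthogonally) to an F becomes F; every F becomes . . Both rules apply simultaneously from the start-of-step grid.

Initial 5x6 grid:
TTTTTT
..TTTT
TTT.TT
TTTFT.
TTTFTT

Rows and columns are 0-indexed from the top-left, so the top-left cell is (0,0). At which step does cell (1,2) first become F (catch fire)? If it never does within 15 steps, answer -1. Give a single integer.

Step 1: cell (1,2)='T' (+4 fires, +2 burnt)
Step 2: cell (1,2)='T' (+5 fires, +4 burnt)
Step 3: cell (1,2)='F' (+6 fires, +5 burnt)
  -> target ignites at step 3
Step 4: cell (1,2)='.' (+5 fires, +6 burnt)
Step 5: cell (1,2)='.' (+3 fires, +5 burnt)
Step 6: cell (1,2)='.' (+1 fires, +3 burnt)
Step 7: cell (1,2)='.' (+0 fires, +1 burnt)
  fire out at step 7

3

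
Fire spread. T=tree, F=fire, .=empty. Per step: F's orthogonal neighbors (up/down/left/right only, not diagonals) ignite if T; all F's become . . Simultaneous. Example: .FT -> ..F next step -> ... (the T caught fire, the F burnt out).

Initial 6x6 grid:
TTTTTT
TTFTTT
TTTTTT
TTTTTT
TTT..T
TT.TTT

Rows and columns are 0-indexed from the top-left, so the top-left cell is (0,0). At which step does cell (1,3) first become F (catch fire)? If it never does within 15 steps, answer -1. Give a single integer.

Step 1: cell (1,3)='F' (+4 fires, +1 burnt)
  -> target ignites at step 1
Step 2: cell (1,3)='.' (+7 fires, +4 burnt)
Step 3: cell (1,3)='.' (+8 fires, +7 burnt)
Step 4: cell (1,3)='.' (+5 fires, +8 burnt)
Step 5: cell (1,3)='.' (+3 fires, +5 burnt)
Step 6: cell (1,3)='.' (+2 fires, +3 burnt)
Step 7: cell (1,3)='.' (+1 fires, +2 burnt)
Step 8: cell (1,3)='.' (+1 fires, +1 burnt)
Step 9: cell (1,3)='.' (+1 fires, +1 burnt)
Step 10: cell (1,3)='.' (+0 fires, +1 burnt)
  fire out at step 10

1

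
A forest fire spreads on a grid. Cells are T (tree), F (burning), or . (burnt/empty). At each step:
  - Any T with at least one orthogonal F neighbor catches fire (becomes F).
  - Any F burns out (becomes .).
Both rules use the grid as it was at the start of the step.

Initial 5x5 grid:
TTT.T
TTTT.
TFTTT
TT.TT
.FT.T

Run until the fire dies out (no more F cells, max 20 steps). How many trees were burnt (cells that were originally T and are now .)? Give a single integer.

Step 1: +5 fires, +2 burnt (F count now 5)
Step 2: +5 fires, +5 burnt (F count now 5)
Step 3: +5 fires, +5 burnt (F count now 5)
Step 4: +1 fires, +5 burnt (F count now 1)
Step 5: +1 fires, +1 burnt (F count now 1)
Step 6: +0 fires, +1 burnt (F count now 0)
Fire out after step 6
Initially T: 18, now '.': 24
Total burnt (originally-T cells now '.'): 17

Answer: 17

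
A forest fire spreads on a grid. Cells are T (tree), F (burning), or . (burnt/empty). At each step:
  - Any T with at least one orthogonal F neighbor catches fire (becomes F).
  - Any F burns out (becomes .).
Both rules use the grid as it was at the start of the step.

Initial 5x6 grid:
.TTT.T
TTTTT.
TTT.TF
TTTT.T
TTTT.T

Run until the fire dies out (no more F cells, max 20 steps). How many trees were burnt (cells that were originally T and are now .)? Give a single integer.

Answer: 22

Derivation:
Step 1: +2 fires, +1 burnt (F count now 2)
Step 2: +2 fires, +2 burnt (F count now 2)
Step 3: +1 fires, +2 burnt (F count now 1)
Step 4: +2 fires, +1 burnt (F count now 2)
Step 5: +3 fires, +2 burnt (F count now 3)
Step 6: +4 fires, +3 burnt (F count now 4)
Step 7: +4 fires, +4 burnt (F count now 4)
Step 8: +3 fires, +4 burnt (F count now 3)
Step 9: +1 fires, +3 burnt (F count now 1)
Step 10: +0 fires, +1 burnt (F count now 0)
Fire out after step 10
Initially T: 23, now '.': 29
Total burnt (originally-T cells now '.'): 22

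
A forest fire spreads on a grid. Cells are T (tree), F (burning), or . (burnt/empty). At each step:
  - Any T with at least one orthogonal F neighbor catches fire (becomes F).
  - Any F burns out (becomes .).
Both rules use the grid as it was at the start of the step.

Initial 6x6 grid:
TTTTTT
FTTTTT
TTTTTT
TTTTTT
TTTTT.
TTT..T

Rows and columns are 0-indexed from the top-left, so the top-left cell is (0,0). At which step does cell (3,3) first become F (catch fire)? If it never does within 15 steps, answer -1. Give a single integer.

Step 1: cell (3,3)='T' (+3 fires, +1 burnt)
Step 2: cell (3,3)='T' (+4 fires, +3 burnt)
Step 3: cell (3,3)='T' (+5 fires, +4 burnt)
Step 4: cell (3,3)='T' (+6 fires, +5 burnt)
Step 5: cell (3,3)='F' (+6 fires, +6 burnt)
  -> target ignites at step 5
Step 6: cell (3,3)='.' (+5 fires, +6 burnt)
Step 7: cell (3,3)='.' (+2 fires, +5 burnt)
Step 8: cell (3,3)='.' (+0 fires, +2 burnt)
  fire out at step 8

5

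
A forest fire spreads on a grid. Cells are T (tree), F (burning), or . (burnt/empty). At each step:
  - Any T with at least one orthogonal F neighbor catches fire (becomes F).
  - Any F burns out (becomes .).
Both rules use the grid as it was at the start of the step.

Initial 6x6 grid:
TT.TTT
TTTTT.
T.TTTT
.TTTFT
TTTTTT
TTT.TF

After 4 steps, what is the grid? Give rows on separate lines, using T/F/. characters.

Step 1: 6 trees catch fire, 2 burn out
  TT.TTT
  TTTTT.
  T.TTFT
  .TTF.F
  TTTTFF
  TTT.F.
Step 2: 5 trees catch fire, 6 burn out
  TT.TTT
  TTTTF.
  T.TF.F
  .TF...
  TTTF..
  TTT...
Step 3: 5 trees catch fire, 5 burn out
  TT.TFT
  TTTF..
  T.F...
  .F....
  TTF...
  TTT...
Step 4: 5 trees catch fire, 5 burn out
  TT.F.F
  TTF...
  T.....
  ......
  TF....
  TTF...

TT.F.F
TTF...
T.....
......
TF....
TTF...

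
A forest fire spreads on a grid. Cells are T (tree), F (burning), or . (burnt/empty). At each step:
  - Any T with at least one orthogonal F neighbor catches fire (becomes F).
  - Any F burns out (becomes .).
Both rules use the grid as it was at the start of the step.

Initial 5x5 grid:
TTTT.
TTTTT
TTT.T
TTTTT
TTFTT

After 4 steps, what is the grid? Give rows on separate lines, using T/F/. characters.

Step 1: 3 trees catch fire, 1 burn out
  TTTT.
  TTTTT
  TTT.T
  TTFTT
  TF.FT
Step 2: 5 trees catch fire, 3 burn out
  TTTT.
  TTTTT
  TTF.T
  TF.FT
  F...F
Step 3: 4 trees catch fire, 5 burn out
  TTTT.
  TTFTT
  TF..T
  F...F
  .....
Step 4: 5 trees catch fire, 4 burn out
  TTFT.
  TF.FT
  F...F
  .....
  .....

TTFT.
TF.FT
F...F
.....
.....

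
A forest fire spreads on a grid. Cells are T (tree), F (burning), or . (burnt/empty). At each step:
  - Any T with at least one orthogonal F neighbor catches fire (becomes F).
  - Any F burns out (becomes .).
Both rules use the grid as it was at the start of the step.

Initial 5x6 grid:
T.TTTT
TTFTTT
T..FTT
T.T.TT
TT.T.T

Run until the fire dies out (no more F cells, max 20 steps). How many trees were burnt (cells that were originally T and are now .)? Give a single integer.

Answer: 19

Derivation:
Step 1: +4 fires, +2 burnt (F count now 4)
Step 2: +5 fires, +4 burnt (F count now 5)
Step 3: +5 fires, +5 burnt (F count now 5)
Step 4: +3 fires, +5 burnt (F count now 3)
Step 5: +1 fires, +3 burnt (F count now 1)
Step 6: +1 fires, +1 burnt (F count now 1)
Step 7: +0 fires, +1 burnt (F count now 0)
Fire out after step 7
Initially T: 21, now '.': 28
Total burnt (originally-T cells now '.'): 19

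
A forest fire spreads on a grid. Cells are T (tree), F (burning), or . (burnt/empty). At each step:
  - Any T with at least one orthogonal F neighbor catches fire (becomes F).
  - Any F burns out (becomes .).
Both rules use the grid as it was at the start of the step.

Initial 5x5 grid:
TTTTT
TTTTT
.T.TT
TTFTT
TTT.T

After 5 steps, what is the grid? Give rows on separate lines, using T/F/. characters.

Step 1: 3 trees catch fire, 1 burn out
  TTTTT
  TTTTT
  .T.TT
  TF.FT
  TTF.T
Step 2: 5 trees catch fire, 3 burn out
  TTTTT
  TTTTT
  .F.FT
  F...F
  TF..T
Step 3: 5 trees catch fire, 5 burn out
  TTTTT
  TFTFT
  ....F
  .....
  F...F
Step 4: 5 trees catch fire, 5 burn out
  TFTFT
  F.F.F
  .....
  .....
  .....
Step 5: 3 trees catch fire, 5 burn out
  F.F.F
  .....
  .....
  .....
  .....

F.F.F
.....
.....
.....
.....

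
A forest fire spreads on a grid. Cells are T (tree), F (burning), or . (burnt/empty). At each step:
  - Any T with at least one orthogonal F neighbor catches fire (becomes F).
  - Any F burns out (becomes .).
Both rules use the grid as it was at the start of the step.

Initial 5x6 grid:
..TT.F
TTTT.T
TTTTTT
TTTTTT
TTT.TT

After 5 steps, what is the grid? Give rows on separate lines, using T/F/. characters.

Step 1: 1 trees catch fire, 1 burn out
  ..TT..
  TTTT.F
  TTTTTT
  TTTTTT
  TTT.TT
Step 2: 1 trees catch fire, 1 burn out
  ..TT..
  TTTT..
  TTTTTF
  TTTTTT
  TTT.TT
Step 3: 2 trees catch fire, 1 burn out
  ..TT..
  TTTT..
  TTTTF.
  TTTTTF
  TTT.TT
Step 4: 3 trees catch fire, 2 burn out
  ..TT..
  TTTT..
  TTTF..
  TTTTF.
  TTT.TF
Step 5: 4 trees catch fire, 3 burn out
  ..TT..
  TTTF..
  TTF...
  TTTF..
  TTT.F.

..TT..
TTTF..
TTF...
TTTF..
TTT.F.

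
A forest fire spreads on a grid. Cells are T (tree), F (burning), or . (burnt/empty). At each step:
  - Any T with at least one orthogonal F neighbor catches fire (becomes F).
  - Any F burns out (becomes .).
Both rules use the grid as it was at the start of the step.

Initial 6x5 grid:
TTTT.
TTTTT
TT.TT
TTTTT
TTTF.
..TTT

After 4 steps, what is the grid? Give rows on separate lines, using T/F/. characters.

Step 1: 3 trees catch fire, 1 burn out
  TTTT.
  TTTTT
  TT.TT
  TTTFT
  TTF..
  ..TFT
Step 2: 6 trees catch fire, 3 burn out
  TTTT.
  TTTTT
  TT.FT
  TTF.F
  TF...
  ..F.F
Step 3: 4 trees catch fire, 6 burn out
  TTTT.
  TTTFT
  TT..F
  TF...
  F....
  .....
Step 4: 5 trees catch fire, 4 burn out
  TTTF.
  TTF.F
  TF...
  F....
  .....
  .....

TTTF.
TTF.F
TF...
F....
.....
.....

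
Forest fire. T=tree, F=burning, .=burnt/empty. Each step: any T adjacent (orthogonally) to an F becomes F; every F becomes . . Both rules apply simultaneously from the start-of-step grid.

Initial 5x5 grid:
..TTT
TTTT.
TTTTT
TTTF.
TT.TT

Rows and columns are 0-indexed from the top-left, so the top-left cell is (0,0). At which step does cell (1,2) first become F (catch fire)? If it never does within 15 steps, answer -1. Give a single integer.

Step 1: cell (1,2)='T' (+3 fires, +1 burnt)
Step 2: cell (1,2)='T' (+5 fires, +3 burnt)
Step 3: cell (1,2)='F' (+5 fires, +5 burnt)
  -> target ignites at step 3
Step 4: cell (1,2)='.' (+5 fires, +5 burnt)
Step 5: cell (1,2)='.' (+1 fires, +5 burnt)
Step 6: cell (1,2)='.' (+0 fires, +1 burnt)
  fire out at step 6

3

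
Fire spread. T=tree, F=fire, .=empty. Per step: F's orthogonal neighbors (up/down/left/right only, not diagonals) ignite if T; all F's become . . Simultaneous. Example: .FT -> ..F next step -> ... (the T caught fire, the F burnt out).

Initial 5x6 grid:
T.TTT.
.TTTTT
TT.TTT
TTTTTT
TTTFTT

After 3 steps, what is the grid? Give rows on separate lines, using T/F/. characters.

Step 1: 3 trees catch fire, 1 burn out
  T.TTT.
  .TTTTT
  TT.TTT
  TTTFTT
  TTF.FT
Step 2: 5 trees catch fire, 3 burn out
  T.TTT.
  .TTTTT
  TT.FTT
  TTF.FT
  TF...F
Step 3: 5 trees catch fire, 5 burn out
  T.TTT.
  .TTFTT
  TT..FT
  TF...F
  F.....

T.TTT.
.TTFTT
TT..FT
TF...F
F.....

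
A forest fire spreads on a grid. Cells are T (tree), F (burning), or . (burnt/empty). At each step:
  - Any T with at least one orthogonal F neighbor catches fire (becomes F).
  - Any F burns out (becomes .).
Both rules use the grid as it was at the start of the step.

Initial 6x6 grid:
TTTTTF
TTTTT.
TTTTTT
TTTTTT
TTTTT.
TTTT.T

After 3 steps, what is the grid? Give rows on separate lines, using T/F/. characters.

Step 1: 1 trees catch fire, 1 burn out
  TTTTF.
  TTTTT.
  TTTTTT
  TTTTTT
  TTTTT.
  TTTT.T
Step 2: 2 trees catch fire, 1 burn out
  TTTF..
  TTTTF.
  TTTTTT
  TTTTTT
  TTTTT.
  TTTT.T
Step 3: 3 trees catch fire, 2 burn out
  TTF...
  TTTF..
  TTTTFT
  TTTTTT
  TTTTT.
  TTTT.T

TTF...
TTTF..
TTTTFT
TTTTTT
TTTTT.
TTTT.T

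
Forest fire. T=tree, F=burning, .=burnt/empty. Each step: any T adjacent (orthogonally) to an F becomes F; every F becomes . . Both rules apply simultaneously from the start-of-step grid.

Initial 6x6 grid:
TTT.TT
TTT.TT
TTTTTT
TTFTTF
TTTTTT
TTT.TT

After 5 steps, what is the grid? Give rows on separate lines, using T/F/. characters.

Step 1: 7 trees catch fire, 2 burn out
  TTT.TT
  TTT.TT
  TTFTTF
  TF.FF.
  TTFTTF
  TTT.TT
Step 2: 11 trees catch fire, 7 burn out
  TTT.TT
  TTF.TF
  TF.FF.
  F.....
  TF.FF.
  TTF.TF
Step 3: 8 trees catch fire, 11 burn out
  TTF.TF
  TF..F.
  F.....
  ......
  F.....
  TF..F.
Step 4: 4 trees catch fire, 8 burn out
  TF..F.
  F.....
  ......
  ......
  ......
  F.....
Step 5: 1 trees catch fire, 4 burn out
  F.....
  ......
  ......
  ......
  ......
  ......

F.....
......
......
......
......
......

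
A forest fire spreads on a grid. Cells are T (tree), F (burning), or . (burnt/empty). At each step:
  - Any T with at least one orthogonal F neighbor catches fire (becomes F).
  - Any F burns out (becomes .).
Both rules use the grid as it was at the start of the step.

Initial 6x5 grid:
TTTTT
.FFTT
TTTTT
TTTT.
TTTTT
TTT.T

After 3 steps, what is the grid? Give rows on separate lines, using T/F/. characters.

Step 1: 5 trees catch fire, 2 burn out
  TFFTT
  ...FT
  TFFTT
  TTTT.
  TTTTT
  TTT.T
Step 2: 7 trees catch fire, 5 burn out
  F..FT
  ....F
  F..FT
  TFFT.
  TTTTT
  TTT.T
Step 3: 6 trees catch fire, 7 burn out
  ....F
  .....
  ....F
  F..F.
  TFFTT
  TTT.T

....F
.....
....F
F..F.
TFFTT
TTT.T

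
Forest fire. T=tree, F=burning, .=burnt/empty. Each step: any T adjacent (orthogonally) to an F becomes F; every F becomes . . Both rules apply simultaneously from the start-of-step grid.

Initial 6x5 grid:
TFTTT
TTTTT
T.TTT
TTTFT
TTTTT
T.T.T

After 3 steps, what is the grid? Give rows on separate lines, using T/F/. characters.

Step 1: 7 trees catch fire, 2 burn out
  F.FTT
  TFTTT
  T.TFT
  TTF.F
  TTTFT
  T.T.T
Step 2: 9 trees catch fire, 7 burn out
  ...FT
  F.FFT
  T.F.F
  TF...
  TTF.F
  T.T.T
Step 3: 7 trees catch fire, 9 burn out
  ....F
  ....F
  F....
  F....
  TF...
  T.F.F

....F
....F
F....
F....
TF...
T.F.F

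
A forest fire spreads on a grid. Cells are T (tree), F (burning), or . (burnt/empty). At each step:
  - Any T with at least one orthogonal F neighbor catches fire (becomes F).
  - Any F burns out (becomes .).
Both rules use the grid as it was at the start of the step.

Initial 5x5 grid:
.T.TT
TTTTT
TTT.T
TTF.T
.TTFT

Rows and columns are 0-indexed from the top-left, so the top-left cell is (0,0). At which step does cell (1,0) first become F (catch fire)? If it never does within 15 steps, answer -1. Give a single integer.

Step 1: cell (1,0)='T' (+4 fires, +2 burnt)
Step 2: cell (1,0)='T' (+5 fires, +4 burnt)
Step 3: cell (1,0)='T' (+4 fires, +5 burnt)
Step 4: cell (1,0)='F' (+4 fires, +4 burnt)
  -> target ignites at step 4
Step 5: cell (1,0)='.' (+1 fires, +4 burnt)
Step 6: cell (1,0)='.' (+0 fires, +1 burnt)
  fire out at step 6

4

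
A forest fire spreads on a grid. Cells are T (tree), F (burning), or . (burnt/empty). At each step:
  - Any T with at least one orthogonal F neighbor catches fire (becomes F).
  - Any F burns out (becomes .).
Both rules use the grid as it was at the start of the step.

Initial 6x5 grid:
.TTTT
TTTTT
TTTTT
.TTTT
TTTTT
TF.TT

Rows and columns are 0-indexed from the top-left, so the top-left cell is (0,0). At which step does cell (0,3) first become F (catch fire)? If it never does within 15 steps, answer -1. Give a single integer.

Step 1: cell (0,3)='T' (+2 fires, +1 burnt)
Step 2: cell (0,3)='T' (+3 fires, +2 burnt)
Step 3: cell (0,3)='T' (+3 fires, +3 burnt)
Step 4: cell (0,3)='T' (+6 fires, +3 burnt)
Step 5: cell (0,3)='T' (+6 fires, +6 burnt)
Step 6: cell (0,3)='T' (+3 fires, +6 burnt)
Step 7: cell (0,3)='F' (+2 fires, +3 burnt)
  -> target ignites at step 7
Step 8: cell (0,3)='.' (+1 fires, +2 burnt)
Step 9: cell (0,3)='.' (+0 fires, +1 burnt)
  fire out at step 9

7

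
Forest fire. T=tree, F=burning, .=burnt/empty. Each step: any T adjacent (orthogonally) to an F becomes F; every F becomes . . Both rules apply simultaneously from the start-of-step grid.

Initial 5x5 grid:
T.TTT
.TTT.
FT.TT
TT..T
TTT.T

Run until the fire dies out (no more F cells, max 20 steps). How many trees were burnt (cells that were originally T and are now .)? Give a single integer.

Step 1: +2 fires, +1 burnt (F count now 2)
Step 2: +3 fires, +2 burnt (F count now 3)
Step 3: +2 fires, +3 burnt (F count now 2)
Step 4: +3 fires, +2 burnt (F count now 3)
Step 5: +2 fires, +3 burnt (F count now 2)
Step 6: +2 fires, +2 burnt (F count now 2)
Step 7: +1 fires, +2 burnt (F count now 1)
Step 8: +1 fires, +1 burnt (F count now 1)
Step 9: +0 fires, +1 burnt (F count now 0)
Fire out after step 9
Initially T: 17, now '.': 24
Total burnt (originally-T cells now '.'): 16

Answer: 16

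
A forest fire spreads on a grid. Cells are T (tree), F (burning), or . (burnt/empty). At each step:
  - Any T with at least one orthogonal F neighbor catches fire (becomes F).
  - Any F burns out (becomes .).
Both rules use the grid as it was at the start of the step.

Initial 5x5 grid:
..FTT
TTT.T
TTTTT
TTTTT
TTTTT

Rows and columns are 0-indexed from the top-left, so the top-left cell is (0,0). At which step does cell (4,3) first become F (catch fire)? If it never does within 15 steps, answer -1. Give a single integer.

Step 1: cell (4,3)='T' (+2 fires, +1 burnt)
Step 2: cell (4,3)='T' (+3 fires, +2 burnt)
Step 3: cell (4,3)='T' (+5 fires, +3 burnt)
Step 4: cell (4,3)='T' (+5 fires, +5 burnt)
Step 5: cell (4,3)='F' (+4 fires, +5 burnt)
  -> target ignites at step 5
Step 6: cell (4,3)='.' (+2 fires, +4 burnt)
Step 7: cell (4,3)='.' (+0 fires, +2 burnt)
  fire out at step 7

5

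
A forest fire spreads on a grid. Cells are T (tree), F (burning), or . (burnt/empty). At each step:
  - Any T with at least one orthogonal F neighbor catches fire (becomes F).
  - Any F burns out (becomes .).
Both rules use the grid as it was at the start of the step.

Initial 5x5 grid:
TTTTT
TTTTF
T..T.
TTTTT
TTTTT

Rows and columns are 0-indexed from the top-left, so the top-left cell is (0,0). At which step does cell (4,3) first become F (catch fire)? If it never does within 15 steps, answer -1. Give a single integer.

Step 1: cell (4,3)='T' (+2 fires, +1 burnt)
Step 2: cell (4,3)='T' (+3 fires, +2 burnt)
Step 3: cell (4,3)='T' (+3 fires, +3 burnt)
Step 4: cell (4,3)='F' (+5 fires, +3 burnt)
  -> target ignites at step 4
Step 5: cell (4,3)='.' (+5 fires, +5 burnt)
Step 6: cell (4,3)='.' (+2 fires, +5 burnt)
Step 7: cell (4,3)='.' (+1 fires, +2 burnt)
Step 8: cell (4,3)='.' (+0 fires, +1 burnt)
  fire out at step 8

4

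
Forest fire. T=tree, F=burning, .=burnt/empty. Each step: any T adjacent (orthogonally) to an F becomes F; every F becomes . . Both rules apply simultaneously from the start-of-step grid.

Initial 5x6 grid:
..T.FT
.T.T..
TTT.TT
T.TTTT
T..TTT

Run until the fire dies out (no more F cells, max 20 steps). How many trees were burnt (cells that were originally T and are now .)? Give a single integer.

Answer: 1

Derivation:
Step 1: +1 fires, +1 burnt (F count now 1)
Step 2: +0 fires, +1 burnt (F count now 0)
Fire out after step 2
Initially T: 18, now '.': 13
Total burnt (originally-T cells now '.'): 1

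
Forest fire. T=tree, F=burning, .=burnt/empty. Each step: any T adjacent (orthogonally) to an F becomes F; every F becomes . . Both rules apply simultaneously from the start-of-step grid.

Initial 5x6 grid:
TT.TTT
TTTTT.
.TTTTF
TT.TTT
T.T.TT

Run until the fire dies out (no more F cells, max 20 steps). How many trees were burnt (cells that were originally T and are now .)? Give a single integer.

Answer: 22

Derivation:
Step 1: +2 fires, +1 burnt (F count now 2)
Step 2: +4 fires, +2 burnt (F count now 4)
Step 3: +5 fires, +4 burnt (F count now 5)
Step 4: +4 fires, +5 burnt (F count now 4)
Step 5: +2 fires, +4 burnt (F count now 2)
Step 6: +3 fires, +2 burnt (F count now 3)
Step 7: +2 fires, +3 burnt (F count now 2)
Step 8: +0 fires, +2 burnt (F count now 0)
Fire out after step 8
Initially T: 23, now '.': 29
Total burnt (originally-T cells now '.'): 22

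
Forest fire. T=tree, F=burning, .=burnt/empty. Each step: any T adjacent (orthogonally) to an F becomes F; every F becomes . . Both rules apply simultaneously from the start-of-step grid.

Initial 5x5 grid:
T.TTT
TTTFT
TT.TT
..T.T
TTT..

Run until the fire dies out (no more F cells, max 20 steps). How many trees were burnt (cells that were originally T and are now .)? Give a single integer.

Answer: 13

Derivation:
Step 1: +4 fires, +1 burnt (F count now 4)
Step 2: +4 fires, +4 burnt (F count now 4)
Step 3: +3 fires, +4 burnt (F count now 3)
Step 4: +2 fires, +3 burnt (F count now 2)
Step 5: +0 fires, +2 burnt (F count now 0)
Fire out after step 5
Initially T: 17, now '.': 21
Total burnt (originally-T cells now '.'): 13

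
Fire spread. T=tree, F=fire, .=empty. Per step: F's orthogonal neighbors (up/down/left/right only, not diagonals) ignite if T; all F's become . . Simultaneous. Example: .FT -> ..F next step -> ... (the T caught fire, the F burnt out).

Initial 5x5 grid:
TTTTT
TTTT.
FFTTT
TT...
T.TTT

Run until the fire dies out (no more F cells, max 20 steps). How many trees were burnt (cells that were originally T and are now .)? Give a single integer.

Answer: 15

Derivation:
Step 1: +5 fires, +2 burnt (F count now 5)
Step 2: +5 fires, +5 burnt (F count now 5)
Step 3: +3 fires, +5 burnt (F count now 3)
Step 4: +1 fires, +3 burnt (F count now 1)
Step 5: +1 fires, +1 burnt (F count now 1)
Step 6: +0 fires, +1 burnt (F count now 0)
Fire out after step 6
Initially T: 18, now '.': 22
Total burnt (originally-T cells now '.'): 15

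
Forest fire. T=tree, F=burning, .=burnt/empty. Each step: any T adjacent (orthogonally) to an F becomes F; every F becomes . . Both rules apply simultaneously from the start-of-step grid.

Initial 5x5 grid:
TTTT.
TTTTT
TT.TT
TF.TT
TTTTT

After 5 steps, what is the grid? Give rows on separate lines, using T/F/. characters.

Step 1: 3 trees catch fire, 1 burn out
  TTTT.
  TTTTT
  TF.TT
  F..TT
  TFTTT
Step 2: 4 trees catch fire, 3 burn out
  TTTT.
  TFTTT
  F..TT
  ...TT
  F.FTT
Step 3: 4 trees catch fire, 4 burn out
  TFTT.
  F.FTT
  ...TT
  ...TT
  ...FT
Step 4: 5 trees catch fire, 4 burn out
  F.FT.
  ...FT
  ...TT
  ...FT
  ....F
Step 5: 4 trees catch fire, 5 burn out
  ...F.
  ....F
  ...FT
  ....F
  .....

...F.
....F
...FT
....F
.....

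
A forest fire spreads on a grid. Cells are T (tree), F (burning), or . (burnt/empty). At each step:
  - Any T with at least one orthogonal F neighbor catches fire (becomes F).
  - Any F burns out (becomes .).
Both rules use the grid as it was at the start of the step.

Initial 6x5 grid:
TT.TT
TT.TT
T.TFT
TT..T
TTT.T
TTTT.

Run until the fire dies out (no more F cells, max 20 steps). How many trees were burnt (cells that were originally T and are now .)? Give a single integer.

Answer: 8

Derivation:
Step 1: +3 fires, +1 burnt (F count now 3)
Step 2: +3 fires, +3 burnt (F count now 3)
Step 3: +2 fires, +3 burnt (F count now 2)
Step 4: +0 fires, +2 burnt (F count now 0)
Fire out after step 4
Initially T: 22, now '.': 16
Total burnt (originally-T cells now '.'): 8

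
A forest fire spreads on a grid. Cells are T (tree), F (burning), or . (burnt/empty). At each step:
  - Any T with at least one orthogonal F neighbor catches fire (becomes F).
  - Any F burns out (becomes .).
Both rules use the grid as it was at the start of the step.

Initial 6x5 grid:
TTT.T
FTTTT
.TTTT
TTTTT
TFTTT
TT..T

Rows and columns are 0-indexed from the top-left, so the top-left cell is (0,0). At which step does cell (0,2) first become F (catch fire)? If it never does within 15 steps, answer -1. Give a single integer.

Step 1: cell (0,2)='T' (+6 fires, +2 burnt)
Step 2: cell (0,2)='T' (+7 fires, +6 burnt)
Step 3: cell (0,2)='F' (+5 fires, +7 burnt)
  -> target ignites at step 3
Step 4: cell (0,2)='.' (+4 fires, +5 burnt)
Step 5: cell (0,2)='.' (+2 fires, +4 burnt)
Step 6: cell (0,2)='.' (+0 fires, +2 burnt)
  fire out at step 6

3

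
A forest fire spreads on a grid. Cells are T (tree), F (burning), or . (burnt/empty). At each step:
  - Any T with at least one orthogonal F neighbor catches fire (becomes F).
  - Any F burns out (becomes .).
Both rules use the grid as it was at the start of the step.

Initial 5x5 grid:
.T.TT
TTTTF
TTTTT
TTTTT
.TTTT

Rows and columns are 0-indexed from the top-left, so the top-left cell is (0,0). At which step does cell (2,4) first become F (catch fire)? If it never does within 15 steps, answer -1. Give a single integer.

Step 1: cell (2,4)='F' (+3 fires, +1 burnt)
  -> target ignites at step 1
Step 2: cell (2,4)='.' (+4 fires, +3 burnt)
Step 3: cell (2,4)='.' (+4 fires, +4 burnt)
Step 4: cell (2,4)='.' (+5 fires, +4 burnt)
Step 5: cell (2,4)='.' (+3 fires, +5 burnt)
Step 6: cell (2,4)='.' (+2 fires, +3 burnt)
Step 7: cell (2,4)='.' (+0 fires, +2 burnt)
  fire out at step 7

1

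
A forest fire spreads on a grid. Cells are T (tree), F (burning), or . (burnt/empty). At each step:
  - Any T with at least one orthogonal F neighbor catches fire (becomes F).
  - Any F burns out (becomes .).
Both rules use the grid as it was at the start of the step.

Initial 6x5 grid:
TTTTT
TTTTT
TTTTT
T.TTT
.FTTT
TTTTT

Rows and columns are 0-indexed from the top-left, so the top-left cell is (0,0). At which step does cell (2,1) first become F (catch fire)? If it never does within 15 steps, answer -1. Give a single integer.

Step 1: cell (2,1)='T' (+2 fires, +1 burnt)
Step 2: cell (2,1)='T' (+4 fires, +2 burnt)
Step 3: cell (2,1)='T' (+4 fires, +4 burnt)
Step 4: cell (2,1)='F' (+5 fires, +4 burnt)
  -> target ignites at step 4
Step 5: cell (2,1)='.' (+5 fires, +5 burnt)
Step 6: cell (2,1)='.' (+5 fires, +5 burnt)
Step 7: cell (2,1)='.' (+2 fires, +5 burnt)
Step 8: cell (2,1)='.' (+0 fires, +2 burnt)
  fire out at step 8

4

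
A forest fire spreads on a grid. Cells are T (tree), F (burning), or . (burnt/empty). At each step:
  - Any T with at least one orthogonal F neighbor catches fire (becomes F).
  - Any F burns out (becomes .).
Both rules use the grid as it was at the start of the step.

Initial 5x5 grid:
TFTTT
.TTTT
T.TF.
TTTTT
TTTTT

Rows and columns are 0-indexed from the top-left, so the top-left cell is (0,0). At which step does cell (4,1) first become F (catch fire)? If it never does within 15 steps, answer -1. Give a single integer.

Step 1: cell (4,1)='T' (+6 fires, +2 burnt)
Step 2: cell (4,1)='T' (+6 fires, +6 burnt)
Step 3: cell (4,1)='T' (+4 fires, +6 burnt)
Step 4: cell (4,1)='F' (+2 fires, +4 burnt)
  -> target ignites at step 4
Step 5: cell (4,1)='.' (+2 fires, +2 burnt)
Step 6: cell (4,1)='.' (+0 fires, +2 burnt)
  fire out at step 6

4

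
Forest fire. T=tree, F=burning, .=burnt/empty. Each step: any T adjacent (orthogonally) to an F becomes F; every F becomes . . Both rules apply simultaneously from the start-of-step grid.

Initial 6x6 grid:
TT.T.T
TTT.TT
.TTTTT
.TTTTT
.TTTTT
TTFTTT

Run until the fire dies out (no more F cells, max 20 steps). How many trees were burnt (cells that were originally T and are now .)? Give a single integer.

Step 1: +3 fires, +1 burnt (F count now 3)
Step 2: +5 fires, +3 burnt (F count now 5)
Step 3: +5 fires, +5 burnt (F count now 5)
Step 4: +5 fires, +5 burnt (F count now 5)
Step 5: +3 fires, +5 burnt (F count now 3)
Step 6: +4 fires, +3 burnt (F count now 4)
Step 7: +2 fires, +4 burnt (F count now 2)
Step 8: +1 fires, +2 burnt (F count now 1)
Step 9: +0 fires, +1 burnt (F count now 0)
Fire out after step 9
Initially T: 29, now '.': 35
Total burnt (originally-T cells now '.'): 28

Answer: 28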